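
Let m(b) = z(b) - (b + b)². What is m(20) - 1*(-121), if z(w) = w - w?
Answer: -1479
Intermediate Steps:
z(w) = 0
m(b) = -4*b² (m(b) = 0 - (b + b)² = 0 - (2*b)² = 0 - 4*b² = -4*b²)
m(20) - 1*(-121) = -4*20² - 1*(-121) = -4*400 + 121 = -1600 + 121 = -1479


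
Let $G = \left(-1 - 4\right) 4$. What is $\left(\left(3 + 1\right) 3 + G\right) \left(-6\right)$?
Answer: $48$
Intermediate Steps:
$G = -20$ ($G = \left(-5\right) 4 = -20$)
$\left(\left(3 + 1\right) 3 + G\right) \left(-6\right) = \left(\left(3 + 1\right) 3 - 20\right) \left(-6\right) = \left(4 \cdot 3 - 20\right) \left(-6\right) = \left(12 - 20\right) \left(-6\right) = \left(-8\right) \left(-6\right) = 48$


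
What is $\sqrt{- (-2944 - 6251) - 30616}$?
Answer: $i \sqrt{21421} \approx 146.36 i$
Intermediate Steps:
$\sqrt{- (-2944 - 6251) - 30616} = \sqrt{\left(-1\right) \left(-9195\right) - 30616} = \sqrt{9195 - 30616} = \sqrt{-21421} = i \sqrt{21421}$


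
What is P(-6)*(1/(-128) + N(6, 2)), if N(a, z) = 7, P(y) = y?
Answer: -2685/64 ≈ -41.953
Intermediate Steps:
P(-6)*(1/(-128) + N(6, 2)) = -6*(1/(-128) + 7) = -6*(-1/128 + 7) = -6*895/128 = -2685/64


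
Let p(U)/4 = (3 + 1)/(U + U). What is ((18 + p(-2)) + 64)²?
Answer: 6084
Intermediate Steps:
p(U) = 8/U (p(U) = 4*((3 + 1)/(U + U)) = 4*(4/((2*U))) = 4*(4*(1/(2*U))) = 4*(2/U) = 8/U)
((18 + p(-2)) + 64)² = ((18 + 8/(-2)) + 64)² = ((18 + 8*(-½)) + 64)² = ((18 - 4) + 64)² = (14 + 64)² = 78² = 6084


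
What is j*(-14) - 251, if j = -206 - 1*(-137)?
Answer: 715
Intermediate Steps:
j = -69 (j = -206 + 137 = -69)
j*(-14) - 251 = -69*(-14) - 251 = 966 - 251 = 715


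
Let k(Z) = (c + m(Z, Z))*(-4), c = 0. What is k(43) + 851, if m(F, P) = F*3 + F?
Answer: 163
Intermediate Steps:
m(F, P) = 4*F (m(F, P) = 3*F + F = 4*F)
k(Z) = -16*Z (k(Z) = (0 + 4*Z)*(-4) = (4*Z)*(-4) = -16*Z)
k(43) + 851 = -16*43 + 851 = -688 + 851 = 163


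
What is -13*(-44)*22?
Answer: 12584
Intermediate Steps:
-13*(-44)*22 = 572*22 = 12584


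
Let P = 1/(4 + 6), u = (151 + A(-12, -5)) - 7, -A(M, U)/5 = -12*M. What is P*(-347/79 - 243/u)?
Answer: -4015/10112 ≈ -0.39705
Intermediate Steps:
A(M, U) = 60*M (A(M, U) = -(-60)*M = 60*M)
u = -576 (u = (151 + 60*(-12)) - 7 = (151 - 720) - 7 = -569 - 7 = -576)
P = ⅒ (P = 1/10 = ⅒ ≈ 0.10000)
P*(-347/79 - 243/u) = (-347/79 - 243/(-576))/10 = (-347*1/79 - 243*(-1/576))/10 = (-347/79 + 27/64)/10 = (⅒)*(-20075/5056) = -4015/10112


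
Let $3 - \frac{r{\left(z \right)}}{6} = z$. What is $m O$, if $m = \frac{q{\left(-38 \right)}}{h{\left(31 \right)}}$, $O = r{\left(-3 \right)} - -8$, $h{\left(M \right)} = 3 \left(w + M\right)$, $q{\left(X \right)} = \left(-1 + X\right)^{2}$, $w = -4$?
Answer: $\frac{7436}{9} \approx 826.22$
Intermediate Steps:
$r{\left(z \right)} = 18 - 6 z$
$h{\left(M \right)} = -12 + 3 M$ ($h{\left(M \right)} = 3 \left(-4 + M\right) = -12 + 3 M$)
$O = 44$ ($O = \left(18 - -18\right) - -8 = \left(18 + 18\right) + 8 = 36 + 8 = 44$)
$m = \frac{169}{9}$ ($m = \frac{\left(-1 - 38\right)^{2}}{-12 + 3 \cdot 31} = \frac{\left(-39\right)^{2}}{-12 + 93} = \frac{1521}{81} = 1521 \cdot \frac{1}{81} = \frac{169}{9} \approx 18.778$)
$m O = \frac{169}{9} \cdot 44 = \frac{7436}{9}$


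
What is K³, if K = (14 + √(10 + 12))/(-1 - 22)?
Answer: -(14 + √22)³/12167 ≈ -0.53663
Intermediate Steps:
K = -14/23 - √22/23 (K = (14 + √22)/(-23) = (14 + √22)*(-1/23) = -14/23 - √22/23 ≈ -0.81263)
K³ = (-14/23 - √22/23)³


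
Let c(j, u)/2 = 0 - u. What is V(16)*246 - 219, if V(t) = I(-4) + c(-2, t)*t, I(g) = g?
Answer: -127155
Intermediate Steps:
c(j, u) = -2*u (c(j, u) = 2*(0 - u) = 2*(-u) = -2*u)
V(t) = -4 - 2*t² (V(t) = -4 + (-2*t)*t = -4 - 2*t²)
V(16)*246 - 219 = (-4 - 2*16²)*246 - 219 = (-4 - 2*256)*246 - 219 = (-4 - 512)*246 - 219 = -516*246 - 219 = -126936 - 219 = -127155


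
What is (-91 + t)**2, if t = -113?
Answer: 41616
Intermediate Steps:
(-91 + t)**2 = (-91 - 113)**2 = (-204)**2 = 41616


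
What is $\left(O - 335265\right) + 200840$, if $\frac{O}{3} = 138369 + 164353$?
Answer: $773741$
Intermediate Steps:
$O = 908166$ ($O = 3 \left(138369 + 164353\right) = 3 \cdot 302722 = 908166$)
$\left(O - 335265\right) + 200840 = \left(908166 - 335265\right) + 200840 = 572901 + 200840 = 773741$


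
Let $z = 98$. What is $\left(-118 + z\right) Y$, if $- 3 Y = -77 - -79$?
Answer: $\frac{40}{3} \approx 13.333$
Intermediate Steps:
$Y = - \frac{2}{3}$ ($Y = - \frac{-77 - -79}{3} = - \frac{-77 + 79}{3} = \left(- \frac{1}{3}\right) 2 = - \frac{2}{3} \approx -0.66667$)
$\left(-118 + z\right) Y = \left(-118 + 98\right) \left(- \frac{2}{3}\right) = \left(-20\right) \left(- \frac{2}{3}\right) = \frac{40}{3}$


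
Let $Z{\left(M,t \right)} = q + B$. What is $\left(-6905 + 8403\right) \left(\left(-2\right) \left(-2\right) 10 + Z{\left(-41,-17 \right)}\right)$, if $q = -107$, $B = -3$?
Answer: $-104860$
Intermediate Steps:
$Z{\left(M,t \right)} = -110$ ($Z{\left(M,t \right)} = -107 - 3 = -110$)
$\left(-6905 + 8403\right) \left(\left(-2\right) \left(-2\right) 10 + Z{\left(-41,-17 \right)}\right) = \left(-6905 + 8403\right) \left(\left(-2\right) \left(-2\right) 10 - 110\right) = 1498 \left(4 \cdot 10 - 110\right) = 1498 \left(40 - 110\right) = 1498 \left(-70\right) = -104860$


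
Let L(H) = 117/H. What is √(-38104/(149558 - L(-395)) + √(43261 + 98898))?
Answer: √(-18145928222840 + 71222814088321*√142159)/8439361 ≈ 19.411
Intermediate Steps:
√(-38104/(149558 - L(-395)) + √(43261 + 98898)) = √(-38104/(149558 - 117/(-395)) + √(43261 + 98898)) = √(-38104/(149558 - 117*(-1)/395) + √142159) = √(-38104/(149558 - 1*(-117/395)) + √142159) = √(-38104/(149558 + 117/395) + √142159) = √(-38104/59075527/395 + √142159) = √(-38104*395/59075527 + √142159) = √(-15051080/59075527 + √142159)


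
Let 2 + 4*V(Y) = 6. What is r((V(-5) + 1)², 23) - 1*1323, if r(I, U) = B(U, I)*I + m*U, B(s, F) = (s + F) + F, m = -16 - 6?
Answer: -1705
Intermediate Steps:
m = -22
V(Y) = 1 (V(Y) = -½ + (¼)*6 = -½ + 3/2 = 1)
B(s, F) = s + 2*F (B(s, F) = (F + s) + F = s + 2*F)
r(I, U) = -22*U + I*(U + 2*I) (r(I, U) = (U + 2*I)*I - 22*U = I*(U + 2*I) - 22*U = -22*U + I*(U + 2*I))
r((V(-5) + 1)², 23) - 1*1323 = (-22*23 + (1 + 1)²*(23 + 2*(1 + 1)²)) - 1*1323 = (-506 + 2²*(23 + 2*2²)) - 1323 = (-506 + 4*(23 + 2*4)) - 1323 = (-506 + 4*(23 + 8)) - 1323 = (-506 + 4*31) - 1323 = (-506 + 124) - 1323 = -382 - 1323 = -1705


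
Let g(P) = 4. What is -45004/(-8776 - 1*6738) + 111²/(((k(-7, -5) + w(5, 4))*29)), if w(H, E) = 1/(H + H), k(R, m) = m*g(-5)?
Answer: -825880928/44765647 ≈ -18.449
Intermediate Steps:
k(R, m) = 4*m (k(R, m) = m*4 = 4*m)
w(H, E) = 1/(2*H)
-45004/(-8776 - 1*6738) + 111²/(((k(-7, -5) + w(5, 4))*29)) = -45004/(-8776 - 1*6738) + 111²/(((4*(-5) + (½)/5)*29)) = -45004/(-8776 - 6738) + 12321/(((-20 + (½)*(⅕))*29)) = -45004/(-15514) + 12321/(((-20 + ⅒)*29)) = -45004*(-1/15514) + 12321/((-199/10*29)) = 22502/7757 + 12321/(-5771/10) = 22502/7757 + 12321*(-10/5771) = 22502/7757 - 123210/5771 = -825880928/44765647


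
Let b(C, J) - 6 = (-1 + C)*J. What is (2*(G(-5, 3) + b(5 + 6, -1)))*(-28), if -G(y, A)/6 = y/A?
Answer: -336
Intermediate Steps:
G(y, A) = -6*y/A
b(C, J) = 6 + J*(-1 + C) (b(C, J) = 6 + (-1 + C)*J = 6 + J*(-1 + C))
(2*(G(-5, 3) + b(5 + 6, -1)))*(-28) = (2*(-6*(-5)/3 + (6 - 1*(-1) + (5 + 6)*(-1))))*(-28) = (2*(-6*(-5)*1/3 + (6 + 1 + 11*(-1))))*(-28) = (2*(10 + (6 + 1 - 11)))*(-28) = (2*(10 - 4))*(-28) = (2*6)*(-28) = 12*(-28) = -336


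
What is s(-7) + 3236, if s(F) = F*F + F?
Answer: 3278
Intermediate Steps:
s(F) = F + F² (s(F) = F² + F = F + F²)
s(-7) + 3236 = -7*(1 - 7) + 3236 = -7*(-6) + 3236 = 42 + 3236 = 3278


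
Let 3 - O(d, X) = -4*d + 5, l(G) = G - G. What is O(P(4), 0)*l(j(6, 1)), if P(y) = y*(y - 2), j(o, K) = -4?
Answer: 0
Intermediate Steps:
P(y) = y*(-2 + y)
l(G) = 0
O(d, X) = -2 + 4*d (O(d, X) = 3 - (-4*d + 5) = 3 - (5 - 4*d) = 3 + (-5 + 4*d) = -2 + 4*d)
O(P(4), 0)*l(j(6, 1)) = (-2 + 4*(4*(-2 + 4)))*0 = (-2 + 4*(4*2))*0 = (-2 + 4*8)*0 = (-2 + 32)*0 = 30*0 = 0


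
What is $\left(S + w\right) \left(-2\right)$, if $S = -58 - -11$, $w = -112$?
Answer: $318$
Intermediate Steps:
$S = -47$ ($S = -58 + 11 = -47$)
$\left(S + w\right) \left(-2\right) = \left(-47 - 112\right) \left(-2\right) = \left(-159\right) \left(-2\right) = 318$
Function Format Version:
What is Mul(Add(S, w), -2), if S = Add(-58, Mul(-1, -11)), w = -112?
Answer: 318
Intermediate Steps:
S = -47 (S = Add(-58, 11) = -47)
Mul(Add(S, w), -2) = Mul(Add(-47, -112), -2) = Mul(-159, -2) = 318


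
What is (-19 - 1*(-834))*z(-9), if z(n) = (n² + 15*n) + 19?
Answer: -28525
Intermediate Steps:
z(n) = 19 + n² + 15*n
(-19 - 1*(-834))*z(-9) = (-19 - 1*(-834))*(19 + (-9)² + 15*(-9)) = (-19 + 834)*(19 + 81 - 135) = 815*(-35) = -28525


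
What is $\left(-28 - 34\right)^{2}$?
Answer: $3844$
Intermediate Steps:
$\left(-28 - 34\right)^{2} = \left(-62\right)^{2} = 3844$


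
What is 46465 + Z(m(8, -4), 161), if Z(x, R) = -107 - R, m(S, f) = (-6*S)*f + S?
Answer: 46197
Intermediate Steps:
m(S, f) = S - 6*S*f (m(S, f) = -6*S*f + S = S - 6*S*f)
46465 + Z(m(8, -4), 161) = 46465 + (-107 - 1*161) = 46465 + (-107 - 161) = 46465 - 268 = 46197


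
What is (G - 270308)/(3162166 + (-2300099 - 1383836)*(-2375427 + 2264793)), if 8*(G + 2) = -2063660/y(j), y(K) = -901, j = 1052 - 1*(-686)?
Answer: -486582705/734444071774712 ≈ -6.6252e-7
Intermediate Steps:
j = 1738 (j = 1052 + 686 = 1738)
G = 512311/1802 (G = -2 + (-2063660/(-901))/8 = -2 + (-2063660*(-1/901))/8 = -2 + (⅛)*(2063660/901) = -2 + 515915/1802 = 512311/1802 ≈ 284.30)
(G - 270308)/(3162166 + (-2300099 - 1383836)*(-2375427 + 2264793)) = (512311/1802 - 270308)/(3162166 + (-2300099 - 1383836)*(-2375427 + 2264793)) = -486582705/(1802*(3162166 - 3683935*(-110634))) = -486582705/(1802*(3162166 + 407568464790)) = -486582705/1802/407571626956 = -486582705/1802*1/407571626956 = -486582705/734444071774712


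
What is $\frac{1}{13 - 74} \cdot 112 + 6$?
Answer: $\frac{254}{61} \approx 4.1639$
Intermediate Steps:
$\frac{1}{13 - 74} \cdot 112 + 6 = \frac{1}{-61} \cdot 112 + 6 = \left(- \frac{1}{61}\right) 112 + 6 = - \frac{112}{61} + 6 = \frac{254}{61}$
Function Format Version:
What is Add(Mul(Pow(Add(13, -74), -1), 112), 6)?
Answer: Rational(254, 61) ≈ 4.1639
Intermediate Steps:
Add(Mul(Pow(Add(13, -74), -1), 112), 6) = Add(Mul(Pow(-61, -1), 112), 6) = Add(Mul(Rational(-1, 61), 112), 6) = Add(Rational(-112, 61), 6) = Rational(254, 61)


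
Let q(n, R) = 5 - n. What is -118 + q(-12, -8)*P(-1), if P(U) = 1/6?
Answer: -691/6 ≈ -115.17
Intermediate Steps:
P(U) = ⅙
-118 + q(-12, -8)*P(-1) = -118 + (5 - 1*(-12))*(⅙) = -118 + (5 + 12)*(⅙) = -118 + 17*(⅙) = -118 + 17/6 = -691/6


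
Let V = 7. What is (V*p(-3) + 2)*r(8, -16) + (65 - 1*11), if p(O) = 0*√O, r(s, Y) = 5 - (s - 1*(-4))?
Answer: 40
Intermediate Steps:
r(s, Y) = 1 - s (r(s, Y) = 5 - (s + 4) = 5 - (4 + s) = 5 + (-4 - s) = 1 - s)
p(O) = 0
(V*p(-3) + 2)*r(8, -16) + (65 - 1*11) = (7*0 + 2)*(1 - 1*8) + (65 - 1*11) = (0 + 2)*(1 - 8) + (65 - 11) = 2*(-7) + 54 = -14 + 54 = 40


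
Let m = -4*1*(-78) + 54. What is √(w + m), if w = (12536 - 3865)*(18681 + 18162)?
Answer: √319466019 ≈ 17874.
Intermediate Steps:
w = 319465653 (w = 8671*36843 = 319465653)
m = 366 (m = -4*(-78) + 54 = 312 + 54 = 366)
√(w + m) = √(319465653 + 366) = √319466019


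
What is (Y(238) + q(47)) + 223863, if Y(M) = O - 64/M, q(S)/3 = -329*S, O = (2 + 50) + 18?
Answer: 21127704/119 ≈ 1.7754e+5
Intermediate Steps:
O = 70 (O = 52 + 18 = 70)
q(S) = -987*S (q(S) = 3*(-329*S) = -987*S)
Y(M) = 70 - 64/M
(Y(238) + q(47)) + 223863 = ((70 - 64/238) - 987*47) + 223863 = ((70 - 64*1/238) - 46389) + 223863 = ((70 - 32/119) - 46389) + 223863 = (8298/119 - 46389) + 223863 = -5511993/119 + 223863 = 21127704/119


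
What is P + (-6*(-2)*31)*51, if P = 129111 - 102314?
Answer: 45769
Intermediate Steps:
P = 26797
P + (-6*(-2)*31)*51 = 26797 + (-6*(-2)*31)*51 = 26797 + (12*31)*51 = 26797 + 372*51 = 26797 + 18972 = 45769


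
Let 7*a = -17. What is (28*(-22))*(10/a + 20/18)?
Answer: 283360/153 ≈ 1852.0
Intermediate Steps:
a = -17/7 (a = (⅐)*(-17) = -17/7 ≈ -2.4286)
(28*(-22))*(10/a + 20/18) = (28*(-22))*(10/(-17/7) + 20/18) = -616*(10*(-7/17) + 20*(1/18)) = -616*(-70/17 + 10/9) = -616*(-460/153) = 283360/153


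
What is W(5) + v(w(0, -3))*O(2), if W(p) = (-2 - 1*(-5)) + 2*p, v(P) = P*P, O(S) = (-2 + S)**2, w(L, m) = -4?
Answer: 13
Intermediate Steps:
v(P) = P**2
W(p) = 3 + 2*p (W(p) = (-2 + 5) + 2*p = 3 + 2*p)
W(5) + v(w(0, -3))*O(2) = (3 + 2*5) + (-4)**2*(-2 + 2)**2 = (3 + 10) + 16*0**2 = 13 + 16*0 = 13 + 0 = 13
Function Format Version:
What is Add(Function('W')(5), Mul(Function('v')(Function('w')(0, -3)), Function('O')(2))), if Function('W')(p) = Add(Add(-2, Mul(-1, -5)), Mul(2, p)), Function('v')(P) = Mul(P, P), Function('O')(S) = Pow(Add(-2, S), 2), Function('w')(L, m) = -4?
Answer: 13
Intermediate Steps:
Function('v')(P) = Pow(P, 2)
Function('W')(p) = Add(3, Mul(2, p)) (Function('W')(p) = Add(Add(-2, 5), Mul(2, p)) = Add(3, Mul(2, p)))
Add(Function('W')(5), Mul(Function('v')(Function('w')(0, -3)), Function('O')(2))) = Add(Add(3, Mul(2, 5)), Mul(Pow(-4, 2), Pow(Add(-2, 2), 2))) = Add(Add(3, 10), Mul(16, Pow(0, 2))) = Add(13, Mul(16, 0)) = Add(13, 0) = 13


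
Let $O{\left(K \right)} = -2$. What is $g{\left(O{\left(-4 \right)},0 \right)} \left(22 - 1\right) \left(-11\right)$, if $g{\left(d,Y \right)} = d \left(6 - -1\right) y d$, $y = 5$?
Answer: $-32340$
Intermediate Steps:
$g{\left(d,Y \right)} = 35 d^{2}$ ($g{\left(d,Y \right)} = d \left(6 - -1\right) 5 d = d \left(6 + 1\right) 5 d = d 7 \cdot 5 d = 7 d 5 d = 35 d d = 35 d^{2}$)
$g{\left(O{\left(-4 \right)},0 \right)} \left(22 - 1\right) \left(-11\right) = 35 \left(-2\right)^{2} \left(22 - 1\right) \left(-11\right) = 35 \cdot 4 \cdot 21 \left(-11\right) = 140 \left(-231\right) = -32340$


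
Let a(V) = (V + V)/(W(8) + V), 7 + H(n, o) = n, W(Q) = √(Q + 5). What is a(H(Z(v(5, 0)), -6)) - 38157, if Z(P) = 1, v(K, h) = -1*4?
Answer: -877539/23 + 12*√13/23 ≈ -38152.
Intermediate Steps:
v(K, h) = -4
W(Q) = √(5 + Q)
H(n, o) = -7 + n
a(V) = 2*V/(V + √13) (a(V) = (V + V)/(√(5 + 8) + V) = (2*V)/(√13 + V) = (2*V)/(V + √13) = 2*V/(V + √13))
a(H(Z(v(5, 0)), -6)) - 38157 = 2*(-7 + 1)/((-7 + 1) + √13) - 38157 = 2*(-6)/(-6 + √13) - 38157 = -12/(-6 + √13) - 38157 = -38157 - 12/(-6 + √13)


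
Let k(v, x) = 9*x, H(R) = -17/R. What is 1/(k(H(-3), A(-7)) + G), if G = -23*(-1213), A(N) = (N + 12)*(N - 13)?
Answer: 1/26999 ≈ 3.7038e-5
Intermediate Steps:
A(N) = (-13 + N)*(12 + N) (A(N) = (12 + N)*(-13 + N) = (-13 + N)*(12 + N))
G = 27899
1/(k(H(-3), A(-7)) + G) = 1/(9*(-156 + (-7)² - 1*(-7)) + 27899) = 1/(9*(-156 + 49 + 7) + 27899) = 1/(9*(-100) + 27899) = 1/(-900 + 27899) = 1/26999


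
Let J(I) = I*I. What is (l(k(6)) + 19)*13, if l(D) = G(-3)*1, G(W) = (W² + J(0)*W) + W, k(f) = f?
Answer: 325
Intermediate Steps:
J(I) = I²
G(W) = W + W² (G(W) = (W² + 0²*W) + W = (W² + 0*W) + W = (W² + 0) + W = W² + W = W + W²)
l(D) = 6 (l(D) = -3*(1 - 3)*1 = -3*(-2)*1 = 6*1 = 6)
(l(k(6)) + 19)*13 = (6 + 19)*13 = 25*13 = 325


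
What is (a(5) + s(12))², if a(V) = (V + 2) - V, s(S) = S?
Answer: 196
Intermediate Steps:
a(V) = 2 (a(V) = (2 + V) - V = 2)
(a(5) + s(12))² = (2 + 12)² = 14² = 196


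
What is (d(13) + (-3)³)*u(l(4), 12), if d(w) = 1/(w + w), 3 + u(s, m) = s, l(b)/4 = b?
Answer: -701/2 ≈ -350.50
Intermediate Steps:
l(b) = 4*b
u(s, m) = -3 + s
d(w) = 1/(2*w)
(d(13) + (-3)³)*u(l(4), 12) = ((½)/13 + (-3)³)*(-3 + 4*4) = ((½)*(1/13) - 27)*(-3 + 16) = (1/26 - 27)*13 = -701/26*13 = -701/2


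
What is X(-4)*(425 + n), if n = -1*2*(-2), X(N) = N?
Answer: -1716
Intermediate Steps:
n = 4 (n = -2*(-2) = 4)
X(-4)*(425 + n) = -4*(425 + 4) = -4*429 = -1716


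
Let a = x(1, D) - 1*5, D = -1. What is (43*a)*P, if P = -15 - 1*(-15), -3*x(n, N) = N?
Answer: 0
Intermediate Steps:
x(n, N) = -N/3
P = 0 (P = -15 + 15 = 0)
a = -14/3 (a = -1/3*(-1) - 1*5 = 1/3 - 5 = -14/3 ≈ -4.6667)
(43*a)*P = (43*(-14/3))*0 = -602/3*0 = 0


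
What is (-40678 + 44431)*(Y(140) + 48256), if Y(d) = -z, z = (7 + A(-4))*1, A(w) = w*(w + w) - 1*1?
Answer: 180962154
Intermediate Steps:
A(w) = -1 + 2*w**2 (A(w) = w*(2*w) - 1 = 2*w**2 - 1 = -1 + 2*w**2)
z = 38 (z = (7 + (-1 + 2*(-4)**2))*1 = (7 + (-1 + 2*16))*1 = (7 + (-1 + 32))*1 = (7 + 31)*1 = 38*1 = 38)
Y(d) = -38 (Y(d) = -1*38 = -38)
(-40678 + 44431)*(Y(140) + 48256) = (-40678 + 44431)*(-38 + 48256) = 3753*48218 = 180962154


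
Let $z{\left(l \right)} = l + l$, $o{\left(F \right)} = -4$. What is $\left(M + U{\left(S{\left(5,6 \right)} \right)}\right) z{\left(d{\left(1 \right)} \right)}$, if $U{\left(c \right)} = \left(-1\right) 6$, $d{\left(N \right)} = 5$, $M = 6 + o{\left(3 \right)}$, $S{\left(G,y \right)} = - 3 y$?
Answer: $-40$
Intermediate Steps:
$M = 2$ ($M = 6 - 4 = 2$)
$z{\left(l \right)} = 2 l$
$U{\left(c \right)} = -6$
$\left(M + U{\left(S{\left(5,6 \right)} \right)}\right) z{\left(d{\left(1 \right)} \right)} = \left(2 - 6\right) 2 \cdot 5 = \left(-4\right) 10 = -40$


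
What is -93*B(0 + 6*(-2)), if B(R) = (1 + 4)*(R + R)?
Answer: 11160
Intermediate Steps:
B(R) = 10*R (B(R) = 5*(2*R) = 10*R)
-93*B(0 + 6*(-2)) = -930*(0 + 6*(-2)) = -930*(0 - 12) = -930*(-12) = -93*(-120) = 11160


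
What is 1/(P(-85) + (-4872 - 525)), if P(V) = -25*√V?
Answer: I/(-5397*I + 25*√85) ≈ -0.00018495 + 7.8987e-6*I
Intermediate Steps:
1/(P(-85) + (-4872 - 525)) = 1/(-25*I*√85 + (-4872 - 525)) = 1/(-25*I*√85 - 5397) = 1/(-5397 - 25*I*√85)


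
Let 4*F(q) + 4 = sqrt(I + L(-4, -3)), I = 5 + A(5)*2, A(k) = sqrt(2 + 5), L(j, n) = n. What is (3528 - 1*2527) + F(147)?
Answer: 1000 + sqrt(2 + 2*sqrt(7))/4 ≈ 1000.7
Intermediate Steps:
A(k) = sqrt(7)
I = 5 + 2*sqrt(7) (I = 5 + sqrt(7)*2 = 5 + 2*sqrt(7) ≈ 10.292)
F(q) = -1 + sqrt(2 + 2*sqrt(7))/4 (F(q) = -1 + sqrt((5 + 2*sqrt(7)) - 3)/4 = -1 + sqrt(2 + 2*sqrt(7))/4)
(3528 - 1*2527) + F(147) = (3528 - 1*2527) + (-1 + sqrt(2 + 2*sqrt(7))/4) = (3528 - 2527) + (-1 + sqrt(2 + 2*sqrt(7))/4) = 1001 + (-1 + sqrt(2 + 2*sqrt(7))/4) = 1000 + sqrt(2 + 2*sqrt(7))/4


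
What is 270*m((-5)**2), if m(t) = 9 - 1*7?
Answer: 540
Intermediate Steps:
m(t) = 2 (m(t) = 9 - 7 = 2)
270*m((-5)**2) = 270*2 = 540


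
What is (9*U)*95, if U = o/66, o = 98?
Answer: 13965/11 ≈ 1269.5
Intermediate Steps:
U = 49/33 (U = 98/66 = 98*(1/66) = 49/33 ≈ 1.4848)
(9*U)*95 = (9*(49/33))*95 = (147/11)*95 = 13965/11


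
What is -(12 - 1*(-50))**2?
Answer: -3844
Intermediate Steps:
-(12 - 1*(-50))**2 = -(12 + 50)**2 = -1*62**2 = -1*3844 = -3844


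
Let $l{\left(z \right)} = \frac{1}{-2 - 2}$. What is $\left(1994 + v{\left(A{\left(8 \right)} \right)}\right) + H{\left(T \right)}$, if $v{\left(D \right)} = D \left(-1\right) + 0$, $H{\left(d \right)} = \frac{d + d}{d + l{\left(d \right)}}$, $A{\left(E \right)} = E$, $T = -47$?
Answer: $\frac{375730}{189} \approx 1988.0$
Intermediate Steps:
$l{\left(z \right)} = - \frac{1}{4}$ ($l{\left(z \right)} = \frac{1}{-4} = - \frac{1}{4}$)
$H{\left(d \right)} = \frac{2 d}{- \frac{1}{4} + d}$ ($H{\left(d \right)} = \frac{d + d}{d - \frac{1}{4}} = \frac{2 d}{- \frac{1}{4} + d}$)
$v{\left(D \right)} = - D$ ($v{\left(D \right)} = - D + 0 = - D$)
$\left(1994 + v{\left(A{\left(8 \right)} \right)}\right) + H{\left(T \right)} = \left(1994 - 8\right) + 8 \left(-47\right) \frac{1}{-1 + 4 \left(-47\right)} = \left(1994 - 8\right) + 8 \left(-47\right) \frac{1}{-1 - 188} = 1986 + 8 \left(-47\right) \frac{1}{-189} = 1986 + 8 \left(-47\right) \left(- \frac{1}{189}\right) = 1986 + \frac{376}{189} = \frac{375730}{189}$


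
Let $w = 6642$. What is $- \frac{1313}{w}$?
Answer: $- \frac{1313}{6642} \approx -0.19768$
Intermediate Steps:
$- \frac{1313}{w} = - \frac{1313}{6642}$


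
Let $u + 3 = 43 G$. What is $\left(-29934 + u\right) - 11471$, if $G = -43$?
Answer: $-43257$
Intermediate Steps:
$u = -1852$ ($u = -3 + 43 \left(-43\right) = -3 - 1849 = -1852$)
$\left(-29934 + u\right) - 11471 = \left(-29934 - 1852\right) - 11471 = -31786 - 11471 = -43257$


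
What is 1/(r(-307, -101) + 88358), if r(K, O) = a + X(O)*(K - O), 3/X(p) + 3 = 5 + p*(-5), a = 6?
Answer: 169/14933310 ≈ 1.1317e-5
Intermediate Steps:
X(p) = 3/(2 - 5*p) (X(p) = 3/(-3 + (5 + p*(-5))) = 3/(-3 + (5 - 5*p)) = 3/(2 - 5*p))
r(K, O) = 6 - 3*(K - O)/(-2 + 5*O) (r(K, O) = 6 + (-3/(-2 + 5*O))*(K - O) = 6 - 3*(K - O)/(-2 + 5*O))
1/(r(-307, -101) + 88358) = 1/(3*(-4 - 1*(-307) + 11*(-101))/(-2 + 5*(-101)) + 88358) = 1/(3*(-4 + 307 - 1111)/(-2 - 505) + 88358) = 1/(3*(-808)/(-507) + 88358) = 1/(3*(-1/507)*(-808) + 88358) = 1/(808/169 + 88358) = 1/(14933310/169) = 169/14933310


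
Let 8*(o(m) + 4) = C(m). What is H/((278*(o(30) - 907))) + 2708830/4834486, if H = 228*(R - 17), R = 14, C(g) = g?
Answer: 36132405331/64175384407 ≈ 0.56303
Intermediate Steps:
o(m) = -4 + m/8
H = -684 (H = 228*(14 - 17) = 228*(-3) = -684)
H/((278*(o(30) - 907))) + 2708830/4834486 = -684*1/(278*((-4 + (⅛)*30) - 907)) + 2708830/4834486 = -684*1/(278*((-4 + 15/4) - 907)) + 2708830*(1/4834486) = -684*1/(278*(-¼ - 907)) + 1354415/2417243 = -684/(278*(-3629/4)) + 1354415/2417243 = -684/(-504431/2) + 1354415/2417243 = -684*(-2/504431) + 1354415/2417243 = 72/26549 + 1354415/2417243 = 36132405331/64175384407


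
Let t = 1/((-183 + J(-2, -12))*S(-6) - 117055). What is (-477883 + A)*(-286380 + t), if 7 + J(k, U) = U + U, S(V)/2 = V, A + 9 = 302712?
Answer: 5743589357345980/114487 ≈ 5.0168e+10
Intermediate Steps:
A = 302703 (A = -9 + 302712 = 302703)
S(V) = 2*V
J(k, U) = -7 + 2*U (J(k, U) = -7 + (U + U) = -7 + 2*U)
t = -1/114487 (t = 1/((-183 + (-7 + 2*(-12)))*(2*(-6)) - 117055) = 1/((-183 + (-7 - 24))*(-12) - 117055) = 1/((-183 - 31)*(-12) - 117055) = 1/(-214*(-12) - 117055) = 1/(2568 - 117055) = 1/(-114487) = -1/114487 ≈ -8.7346e-6)
(-477883 + A)*(-286380 + t) = (-477883 + 302703)*(-286380 - 1/114487) = -175180*(-32786787061/114487) = 5743589357345980/114487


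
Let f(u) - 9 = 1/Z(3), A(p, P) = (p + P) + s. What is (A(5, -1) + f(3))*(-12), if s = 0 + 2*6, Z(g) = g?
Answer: -304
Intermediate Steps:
s = 12 (s = 0 + 12 = 12)
A(p, P) = 12 + P + p (A(p, P) = (p + P) + 12 = (P + p) + 12 = 12 + P + p)
f(u) = 28/3 (f(u) = 9 + 1/3 = 9 + ⅓ = 28/3)
(A(5, -1) + f(3))*(-12) = ((12 - 1 + 5) + 28/3)*(-12) = (16 + 28/3)*(-12) = (76/3)*(-12) = -304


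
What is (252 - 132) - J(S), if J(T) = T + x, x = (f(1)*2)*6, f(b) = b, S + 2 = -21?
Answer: 131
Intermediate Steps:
S = -23 (S = -2 - 21 = -23)
x = 12 (x = (1*2)*6 = 2*6 = 12)
J(T) = 12 + T (J(T) = T + 12 = 12 + T)
(252 - 132) - J(S) = (252 - 132) - (12 - 23) = 120 - 1*(-11) = 120 + 11 = 131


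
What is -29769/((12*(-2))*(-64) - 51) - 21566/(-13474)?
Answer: -61513666/3334815 ≈ -18.446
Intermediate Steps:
-29769/((12*(-2))*(-64) - 51) - 21566/(-13474) = -29769/(-24*(-64) - 51) - 21566*(-1/13474) = -29769/(1536 - 51) + 10783/6737 = -29769/1485 + 10783/6737 = -29769*1/1485 + 10783/6737 = -9923/495 + 10783/6737 = -61513666/3334815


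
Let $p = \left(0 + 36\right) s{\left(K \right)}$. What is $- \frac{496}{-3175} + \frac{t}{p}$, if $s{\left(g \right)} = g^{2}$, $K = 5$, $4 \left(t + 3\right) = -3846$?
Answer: $- \frac{69757}{76200} \approx -0.91545$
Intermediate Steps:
$t = - \frac{1929}{2}$ ($t = -3 + \frac{1}{4} \left(-3846\right) = -3 - \frac{1923}{2} = - \frac{1929}{2} \approx -964.5$)
$p = 900$ ($p = \left(0 + 36\right) 5^{2} = 36 \cdot 25 = 900$)
$- \frac{496}{-3175} + \frac{t}{p} = - \frac{496}{-3175} - \frac{1929}{2 \cdot 900} = \left(-496\right) \left(- \frac{1}{3175}\right) - \frac{643}{600} = \frac{496}{3175} - \frac{643}{600} = - \frac{69757}{76200}$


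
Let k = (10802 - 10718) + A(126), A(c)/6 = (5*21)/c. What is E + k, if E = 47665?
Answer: 47754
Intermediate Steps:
A(c) = 630/c (A(c) = 6*((5*21)/c) = 6*(105/c) = 630/c)
k = 89 (k = (10802 - 10718) + 630/126 = 84 + 630*(1/126) = 84 + 5 = 89)
E + k = 47665 + 89 = 47754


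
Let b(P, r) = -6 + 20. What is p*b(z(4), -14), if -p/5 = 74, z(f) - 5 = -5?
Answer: -5180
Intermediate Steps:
z(f) = 0 (z(f) = 5 - 5 = 0)
b(P, r) = 14
p = -370 (p = -5*74 = -370)
p*b(z(4), -14) = -370*14 = -5180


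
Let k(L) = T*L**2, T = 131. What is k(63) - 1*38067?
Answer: 481872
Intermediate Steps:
k(L) = 131*L**2
k(63) - 1*38067 = 131*63**2 - 1*38067 = 131*3969 - 38067 = 519939 - 38067 = 481872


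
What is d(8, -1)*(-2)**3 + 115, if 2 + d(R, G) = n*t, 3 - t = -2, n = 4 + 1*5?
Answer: -229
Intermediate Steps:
n = 9 (n = 4 + 5 = 9)
t = 5 (t = 3 - 1*(-2) = 3 + 2 = 5)
d(R, G) = 43 (d(R, G) = -2 + 9*5 = -2 + 45 = 43)
d(8, -1)*(-2)**3 + 115 = 43*(-2)**3 + 115 = 43*(-8) + 115 = -344 + 115 = -229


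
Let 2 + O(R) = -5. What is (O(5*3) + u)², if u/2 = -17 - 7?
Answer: 3025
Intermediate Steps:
O(R) = -7 (O(R) = -2 - 5 = -7)
u = -48 (u = 2*(-17 - 7) = 2*(-24) = -48)
(O(5*3) + u)² = (-7 - 48)² = (-55)² = 3025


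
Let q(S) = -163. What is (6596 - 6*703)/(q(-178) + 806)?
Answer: 2378/643 ≈ 3.6983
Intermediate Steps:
(6596 - 6*703)/(q(-178) + 806) = (6596 - 6*703)/(-163 + 806) = (6596 - 4218)/643 = 2378*(1/643) = 2378/643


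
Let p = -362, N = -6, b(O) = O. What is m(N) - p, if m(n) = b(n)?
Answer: 356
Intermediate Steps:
m(n) = n
m(N) - p = -6 - 1*(-362) = -6 + 362 = 356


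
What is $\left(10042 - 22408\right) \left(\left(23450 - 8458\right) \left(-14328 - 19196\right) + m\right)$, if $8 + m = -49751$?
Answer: $6215665617522$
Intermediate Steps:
$m = -49759$ ($m = -8 - 49751 = -49759$)
$\left(10042 - 22408\right) \left(\left(23450 - 8458\right) \left(-14328 - 19196\right) + m\right) = \left(10042 - 22408\right) \left(\left(23450 - 8458\right) \left(-14328 - 19196\right) - 49759\right) = - 12366 \left(14992 \left(-33524\right) - 49759\right) = - 12366 \left(-502591808 - 49759\right) = \left(-12366\right) \left(-502641567\right) = 6215665617522$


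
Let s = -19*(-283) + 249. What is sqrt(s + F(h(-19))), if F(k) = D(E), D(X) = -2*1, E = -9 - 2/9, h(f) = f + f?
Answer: 2*sqrt(1406) ≈ 74.993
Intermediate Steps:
h(f) = 2*f
s = 5626 (s = 5377 + 249 = 5626)
E = -83/9 (E = -9 - 2/9 = -83/9 ≈ -9.2222)
D(X) = -2
F(k) = -2
sqrt(s + F(h(-19))) = sqrt(5626 - 2) = sqrt(5624) = 2*sqrt(1406)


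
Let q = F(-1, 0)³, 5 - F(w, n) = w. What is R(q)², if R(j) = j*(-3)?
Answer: 419904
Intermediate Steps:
F(w, n) = 5 - w
q = 216 (q = (5 - 1*(-1))³ = (5 + 1)³ = 6³ = 216)
R(j) = -3*j
R(q)² = (-3*216)² = (-648)² = 419904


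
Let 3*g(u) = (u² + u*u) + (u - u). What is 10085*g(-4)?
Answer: 322720/3 ≈ 1.0757e+5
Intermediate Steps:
g(u) = 2*u²/3 (g(u) = ((u² + u*u) + (u - u))/3 = ((u² + u²) + 0)/3 = (2*u² + 0)/3 = (2*u²)/3 = 2*u²/3)
10085*g(-4) = 10085*((⅔)*(-4)²) = 10085*((⅔)*16) = 10085*(32/3) = 322720/3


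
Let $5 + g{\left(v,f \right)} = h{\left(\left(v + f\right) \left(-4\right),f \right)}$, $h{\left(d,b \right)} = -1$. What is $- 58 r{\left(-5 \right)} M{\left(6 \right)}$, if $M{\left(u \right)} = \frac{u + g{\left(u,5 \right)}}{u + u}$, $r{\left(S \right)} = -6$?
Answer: $0$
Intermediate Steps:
$g{\left(v,f \right)} = -6$ ($g{\left(v,f \right)} = -5 - 1 = -6$)
$M{\left(u \right)} = \frac{-6 + u}{2 u}$ ($M{\left(u \right)} = \frac{u - 6}{u + u} = \frac{-6 + u}{2 u}$)
$- 58 r{\left(-5 \right)} M{\left(6 \right)} = \left(-58\right) \left(-6\right) \frac{-6 + 6}{2 \cdot 6} = 348 \cdot \frac{1}{2} \cdot \frac{1}{6} \cdot 0 = 348 \cdot 0 = 0$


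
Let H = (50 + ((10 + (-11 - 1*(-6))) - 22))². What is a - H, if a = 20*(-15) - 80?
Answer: -1469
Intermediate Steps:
H = 1089 (H = (50 + ((10 + (-11 + 6)) - 22))² = (50 + ((10 - 5) - 22))² = (50 + (5 - 22))² = (50 - 17)² = 33² = 1089)
a = -380 (a = -300 - 80 = -380)
a - H = -380 - 1*1089 = -380 - 1089 = -1469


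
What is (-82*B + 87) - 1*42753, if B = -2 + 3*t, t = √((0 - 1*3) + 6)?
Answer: -42502 - 246*√3 ≈ -42928.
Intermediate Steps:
t = √3 (t = √((0 - 3) + 6) = √(-3 + 6) = √3 ≈ 1.7320)
B = -2 + 3*√3 ≈ 3.1962
(-82*B + 87) - 1*42753 = (-82*(-2 + 3*√3) + 87) - 1*42753 = ((164 - 246*√3) + 87) - 42753 = (251 - 246*√3) - 42753 = -42502 - 246*√3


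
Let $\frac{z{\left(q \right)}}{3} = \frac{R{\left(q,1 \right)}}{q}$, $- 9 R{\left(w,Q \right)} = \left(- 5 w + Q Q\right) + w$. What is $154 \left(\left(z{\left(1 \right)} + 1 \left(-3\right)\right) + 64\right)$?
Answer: $9548$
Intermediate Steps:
$R{\left(w,Q \right)} = - \frac{Q^{2}}{9} + \frac{4 w}{9}$ ($R{\left(w,Q \right)} = - \frac{\left(- 5 w + Q Q\right) + w}{9} = - \frac{\left(- 5 w + Q^{2}\right) + w}{9} = - \frac{\left(Q^{2} - 5 w\right) + w}{9} = - \frac{Q^{2} - 4 w}{9} = - \frac{Q^{2}}{9} + \frac{4 w}{9}$)
$z{\left(q \right)} = \frac{3 \left(- \frac{1}{9} + \frac{4 q}{9}\right)}{q}$ ($z{\left(q \right)} = 3 \frac{- \frac{1^{2}}{9} + \frac{4 q}{9}}{q} = 3 \frac{\left(- \frac{1}{9}\right) 1 + \frac{4 q}{9}}{q} = 3 \frac{- \frac{1}{9} + \frac{4 q}{9}}{q} = \frac{3 \left(- \frac{1}{9} + \frac{4 q}{9}\right)}{q}$)
$154 \left(\left(z{\left(1 \right)} + 1 \left(-3\right)\right) + 64\right) = 154 \left(\left(\frac{-1 + 4 \cdot 1}{3 \cdot 1} + 1 \left(-3\right)\right) + 64\right) = 154 \left(\left(\frac{1}{3} \cdot 1 \left(-1 + 4\right) - 3\right) + 64\right) = 154 \left(\left(\frac{1}{3} \cdot 1 \cdot 3 - 3\right) + 64\right) = 154 \left(\left(1 - 3\right) + 64\right) = 154 \left(-2 + 64\right) = 154 \cdot 62 = 9548$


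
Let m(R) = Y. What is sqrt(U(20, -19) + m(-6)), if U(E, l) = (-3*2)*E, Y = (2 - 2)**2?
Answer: 2*I*sqrt(30) ≈ 10.954*I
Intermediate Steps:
Y = 0 (Y = 0**2 = 0)
m(R) = 0
U(E, l) = -6*E
sqrt(U(20, -19) + m(-6)) = sqrt(-6*20 + 0) = sqrt(-120 + 0) = sqrt(-120) = 2*I*sqrt(30)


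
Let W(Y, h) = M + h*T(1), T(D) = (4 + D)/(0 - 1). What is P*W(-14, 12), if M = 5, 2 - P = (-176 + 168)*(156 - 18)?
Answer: -60830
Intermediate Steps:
P = 1106 (P = 2 - (-176 + 168)*(156 - 18) = 2 - (-8)*138 = 2 - 1*(-1104) = 2 + 1104 = 1106)
T(D) = -4 - D (T(D) = (4 + D)/(-1) = (4 + D)*(-1) = -4 - D)
W(Y, h) = 5 - 5*h (W(Y, h) = 5 + h*(-4 - 1*1) = 5 + h*(-4 - 1) = 5 + h*(-5) = 5 - 5*h)
P*W(-14, 12) = 1106*(5 - 5*12) = 1106*(5 - 60) = 1106*(-55) = -60830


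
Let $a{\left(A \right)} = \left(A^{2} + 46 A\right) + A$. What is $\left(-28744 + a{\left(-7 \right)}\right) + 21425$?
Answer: $-7599$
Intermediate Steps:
$a{\left(A \right)} = A^{2} + 47 A$
$\left(-28744 + a{\left(-7 \right)}\right) + 21425 = \left(-28744 - 7 \left(47 - 7\right)\right) + 21425 = \left(-28744 - 280\right) + 21425 = -29024 + 21425 = -7599$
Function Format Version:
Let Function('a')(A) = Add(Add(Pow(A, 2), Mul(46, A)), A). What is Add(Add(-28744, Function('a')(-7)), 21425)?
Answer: -7599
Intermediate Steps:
Function('a')(A) = Add(Pow(A, 2), Mul(47, A))
Add(Add(-28744, Function('a')(-7)), 21425) = Add(Add(-28744, Mul(-7, Add(47, -7))), 21425) = Add(Add(-28744, Mul(-7, 40)), 21425) = Add(Add(-28744, -280), 21425) = Add(-29024, 21425) = -7599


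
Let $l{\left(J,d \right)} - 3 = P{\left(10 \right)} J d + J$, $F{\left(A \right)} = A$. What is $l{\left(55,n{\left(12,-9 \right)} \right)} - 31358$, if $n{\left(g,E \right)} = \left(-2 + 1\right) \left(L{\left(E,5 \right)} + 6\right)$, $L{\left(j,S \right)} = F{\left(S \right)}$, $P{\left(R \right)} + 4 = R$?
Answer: $-34930$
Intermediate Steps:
$P{\left(R \right)} = -4 + R$
$L{\left(j,S \right)} = S$
$n{\left(g,E \right)} = -11$ ($n{\left(g,E \right)} = \left(-2 + 1\right) \left(5 + 6\right) = \left(-1\right) 11 = -11$)
$l{\left(J,d \right)} = 3 + J + 6 J d$ ($l{\left(J,d \right)} = 3 + \left(\left(-4 + 10\right) J d + J\right) = 3 + \left(6 J d + J\right) = 3 + \left(J + 6 J d\right) = 3 + J + 6 J d$)
$l{\left(55,n{\left(12,-9 \right)} \right)} - 31358 = \left(3 + 55 + 6 \cdot 55 \left(-11\right)\right) - 31358 = \left(3 + 55 - 3630\right) - 31358 = -3572 - 31358 = -34930$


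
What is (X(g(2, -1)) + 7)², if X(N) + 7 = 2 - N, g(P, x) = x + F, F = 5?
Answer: 4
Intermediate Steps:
g(P, x) = 5 + x (g(P, x) = x + 5 = 5 + x)
X(N) = -5 - N (X(N) = -7 + (2 - N) = -5 - N)
(X(g(2, -1)) + 7)² = ((-5 - (5 - 1)) + 7)² = ((-5 - 1*4) + 7)² = ((-5 - 4) + 7)² = (-9 + 7)² = (-2)² = 4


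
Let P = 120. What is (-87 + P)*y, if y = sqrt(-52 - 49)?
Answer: 33*I*sqrt(101) ≈ 331.65*I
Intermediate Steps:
y = I*sqrt(101) (y = sqrt(-101) = I*sqrt(101) ≈ 10.05*I)
(-87 + P)*y = (-87 + 120)*(I*sqrt(101)) = 33*(I*sqrt(101)) = 33*I*sqrt(101)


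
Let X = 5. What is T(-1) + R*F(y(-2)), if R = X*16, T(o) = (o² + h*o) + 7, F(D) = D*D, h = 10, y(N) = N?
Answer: 318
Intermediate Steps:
F(D) = D²
T(o) = 7 + o² + 10*o (T(o) = (o² + 10*o) + 7 = 7 + o² + 10*o)
R = 80 (R = 5*16 = 80)
T(-1) + R*F(y(-2)) = (7 + (-1)² + 10*(-1)) + 80*(-2)² = (7 + 1 - 10) + 80*4 = -2 + 320 = 318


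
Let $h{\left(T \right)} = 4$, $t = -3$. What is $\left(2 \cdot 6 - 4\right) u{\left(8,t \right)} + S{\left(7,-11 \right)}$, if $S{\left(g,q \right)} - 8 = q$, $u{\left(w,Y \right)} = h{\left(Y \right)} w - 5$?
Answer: $213$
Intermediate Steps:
$u{\left(w,Y \right)} = -5 + 4 w$ ($u{\left(w,Y \right)} = 4 w - 5 = -5 + 4 w$)
$S{\left(g,q \right)} = 8 + q$
$\left(2 \cdot 6 - 4\right) u{\left(8,t \right)} + S{\left(7,-11 \right)} = \left(2 \cdot 6 - 4\right) \left(-5 + 4 \cdot 8\right) + \left(8 - 11\right) = \left(12 - 4\right) \left(-5 + 32\right) - 3 = 8 \cdot 27 - 3 = 216 - 3 = 213$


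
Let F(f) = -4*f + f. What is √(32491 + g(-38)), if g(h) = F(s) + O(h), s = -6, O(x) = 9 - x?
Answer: 2*√8139 ≈ 180.43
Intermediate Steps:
F(f) = -3*f
g(h) = 27 - h (g(h) = -3*(-6) + (9 - h) = 18 + (9 - h) = 27 - h)
√(32491 + g(-38)) = √(32491 + (27 - 1*(-38))) = √(32491 + (27 + 38)) = √(32491 + 65) = √32556 = 2*√8139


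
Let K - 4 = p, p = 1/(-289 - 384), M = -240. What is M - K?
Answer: -164211/673 ≈ -244.00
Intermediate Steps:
p = -1/673 (p = 1/(-673) = -1/673 ≈ -0.0014859)
K = 2691/673 (K = 4 - 1/673 = 2691/673 ≈ 3.9985)
M - K = -240 - 1*2691/673 = -240 - 2691/673 = -164211/673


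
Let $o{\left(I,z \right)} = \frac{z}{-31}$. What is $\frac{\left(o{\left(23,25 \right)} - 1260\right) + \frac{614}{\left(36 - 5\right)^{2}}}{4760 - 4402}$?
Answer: $- \frac{1211021}{344038} \approx -3.52$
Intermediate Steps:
$o{\left(I,z \right)} = - \frac{z}{31}$ ($o{\left(I,z \right)} = z \left(- \frac{1}{31}\right) = - \frac{z}{31}$)
$\frac{\left(o{\left(23,25 \right)} - 1260\right) + \frac{614}{\left(36 - 5\right)^{2}}}{4760 - 4402} = \frac{\left(\left(- \frac{1}{31}\right) 25 - 1260\right) + \frac{614}{\left(36 - 5\right)^{2}}}{4760 - 4402} = \frac{\left(- \frac{25}{31} - 1260\right) + \frac{614}{31^{2}}}{358} = \left(- \frac{39085}{31} + \frac{614}{961}\right) \frac{1}{358} = \left(- \frac{1211021}{961}\right) \frac{1}{358} = - \frac{1211021}{344038}$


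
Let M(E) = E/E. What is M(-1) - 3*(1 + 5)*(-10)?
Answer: 181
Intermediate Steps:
M(E) = 1
M(-1) - 3*(1 + 5)*(-10) = 1 - 3*(1 + 5)*(-10) = 1 - 3*6*(-10) = 1 - 18*(-10) = 1 + 180 = 181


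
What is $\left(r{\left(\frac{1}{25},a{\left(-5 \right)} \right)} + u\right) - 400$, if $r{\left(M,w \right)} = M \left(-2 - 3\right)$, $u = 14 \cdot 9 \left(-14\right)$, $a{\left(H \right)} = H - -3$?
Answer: $- \frac{10821}{5} \approx -2164.2$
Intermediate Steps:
$a{\left(H \right)} = 3 + H$ ($a{\left(H \right)} = H + 3 = 3 + H$)
$u = -1764$ ($u = 126 \left(-14\right) = -1764$)
$r{\left(M,w \right)} = - 5 M$ ($r{\left(M,w \right)} = M \left(-5\right) = - 5 M$)
$\left(r{\left(\frac{1}{25},a{\left(-5 \right)} \right)} + u\right) - 400 = \left(- \frac{5}{25} - 1764\right) - 400 = \left(\left(-5\right) \frac{1}{25} - 1764\right) - 400 = \left(- \frac{1}{5} - 1764\right) - 400 = - \frac{8821}{5} - 400 = - \frac{10821}{5}$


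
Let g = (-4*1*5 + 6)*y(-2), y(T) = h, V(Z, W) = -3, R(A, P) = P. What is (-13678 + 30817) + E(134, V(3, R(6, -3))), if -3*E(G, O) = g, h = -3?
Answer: 17125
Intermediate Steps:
y(T) = -3
g = 42 (g = (-4*1*5 + 6)*(-3) = (-4*5 + 6)*(-3) = (-20 + 6)*(-3) = -14*(-3) = 42)
E(G, O) = -14 (E(G, O) = -1/3*42 = -14)
(-13678 + 30817) + E(134, V(3, R(6, -3))) = (-13678 + 30817) - 14 = 17139 - 14 = 17125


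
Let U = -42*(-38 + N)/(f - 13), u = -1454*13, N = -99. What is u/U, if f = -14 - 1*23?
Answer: 472550/2877 ≈ 164.25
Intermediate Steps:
f = -37 (f = -14 - 23 = -37)
u = -18902
U = -2877/25 (U = -42*(-38 - 99)/(-37 - 13) = -(-5754)/(-50) = -(-5754)*(-1)/50 = -42*137/50 = -2877/25 ≈ -115.08)
u/U = -18902/(-2877/25) = -18902*(-25/2877) = 472550/2877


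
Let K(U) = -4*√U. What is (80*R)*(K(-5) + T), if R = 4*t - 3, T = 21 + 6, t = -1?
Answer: -15120 + 2240*I*√5 ≈ -15120.0 + 5008.8*I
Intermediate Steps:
T = 27
R = -7 (R = 4*(-1) - 3 = -4 - 3 = -7)
(80*R)*(K(-5) + T) = (80*(-7))*(-4*I*√5 + 27) = -560*(-4*I*√5 + 27) = -560*(27 - 4*I*√5) = -15120 + 2240*I*√5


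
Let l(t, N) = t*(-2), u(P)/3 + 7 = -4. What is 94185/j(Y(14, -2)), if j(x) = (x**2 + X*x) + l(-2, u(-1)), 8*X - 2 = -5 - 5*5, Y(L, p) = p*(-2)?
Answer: 31395/2 ≈ 15698.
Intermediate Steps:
Y(L, p) = -2*p
u(P) = -33 (u(P) = -21 + 3*(-4) = -21 - 12 = -33)
X = -7/2 (X = 1/4 + (-5 - 5*5)/8 = 1/4 + (-5 - 25)/8 = 1/4 + (1/8)*(-30) = 1/4 - 15/4 = -7/2 ≈ -3.5000)
l(t, N) = -2*t
j(x) = 4 + x**2 - 7*x/2 (j(x) = (x**2 - 7*x/2) - 2*(-2) = (x**2 - 7*x/2) + 4 = 4 + x**2 - 7*x/2)
94185/j(Y(14, -2)) = 94185/(4 + (-2*(-2))**2 - (-7)*(-2)) = 94185/(4 + 4**2 - 7/2*4) = 94185/(4 + 16 - 14) = 94185/6 = 94185*(1/6) = 31395/2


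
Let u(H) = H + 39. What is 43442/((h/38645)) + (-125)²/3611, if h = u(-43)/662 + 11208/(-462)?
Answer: -77253703324031690/1116633141 ≈ -6.9185e+7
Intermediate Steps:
u(H) = 39 + H
h = -618462/25487 (h = (39 - 43)/662 + 11208/(-462) = -4*1/662 + 11208*(-1/462) = -2/331 - 1868/77 = -618462/25487 ≈ -24.266)
43442/((h/38645)) + (-125)²/3611 = 43442/((-618462/25487/38645)) + (-125)²/3611 = 43442/((-618462/25487*1/38645)) + 15625*(1/3611) = 43442/(-618462/984945115) + 15625/3611 = 43442*(-984945115/618462) + 15625/3611 = -21393992842915/309231 + 15625/3611 = -77253703324031690/1116633141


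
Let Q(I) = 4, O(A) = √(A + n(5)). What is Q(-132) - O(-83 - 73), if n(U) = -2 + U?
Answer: 4 - 3*I*√17 ≈ 4.0 - 12.369*I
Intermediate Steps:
O(A) = √(3 + A) (O(A) = √(A + (-2 + 5)) = √(A + 3) = √(3 + A))
Q(-132) - O(-83 - 73) = 4 - √(3 + (-83 - 73)) = 4 - √(3 - 156) = 4 - √(-153) = 4 - 3*I*√17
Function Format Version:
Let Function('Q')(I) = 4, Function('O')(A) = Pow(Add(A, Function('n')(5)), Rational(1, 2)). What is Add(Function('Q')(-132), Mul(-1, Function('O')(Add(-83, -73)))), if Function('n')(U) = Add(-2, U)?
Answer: Add(4, Mul(-3, I, Pow(17, Rational(1, 2)))) ≈ Add(4.0000, Mul(-12.369, I))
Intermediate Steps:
Function('O')(A) = Pow(Add(3, A), Rational(1, 2)) (Function('O')(A) = Pow(Add(A, Add(-2, 5)), Rational(1, 2)) = Pow(Add(A, 3), Rational(1, 2)) = Pow(Add(3, A), Rational(1, 2)))
Add(Function('Q')(-132), Mul(-1, Function('O')(Add(-83, -73)))) = Add(4, Mul(-1, Pow(Add(3, Add(-83, -73)), Rational(1, 2)))) = Add(4, Mul(-1, Pow(Add(3, -156), Rational(1, 2)))) = Add(4, Mul(-1, Pow(-153, Rational(1, 2)))) = Add(4, Mul(-1, Mul(3, I, Pow(17, Rational(1, 2))))) = Add(4, Mul(-3, I, Pow(17, Rational(1, 2))))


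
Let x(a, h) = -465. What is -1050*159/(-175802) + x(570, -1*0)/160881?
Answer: 4462889170/4713866927 ≈ 0.94676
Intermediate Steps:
-1050*159/(-175802) + x(570, -1*0)/160881 = -1050*159/(-175802) - 465/160881 = -166950*(-1/175802) - 465*1/160881 = 83475/87901 - 155/53627 = 4462889170/4713866927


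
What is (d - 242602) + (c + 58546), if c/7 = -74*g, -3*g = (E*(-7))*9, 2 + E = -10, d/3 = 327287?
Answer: 928341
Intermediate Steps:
d = 981861 (d = 3*327287 = 981861)
E = -12 (E = -2 - 10 = -12)
g = -252 (g = -(-12*(-7))*9/3 = -28*9 = -1/3*756 = -252)
c = 130536 (c = 7*(-74*(-252)) = 7*18648 = 130536)
(d - 242602) + (c + 58546) = (981861 - 242602) + (130536 + 58546) = 739259 + 189082 = 928341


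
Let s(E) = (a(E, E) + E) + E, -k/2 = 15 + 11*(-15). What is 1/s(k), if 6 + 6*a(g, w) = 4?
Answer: 3/1799 ≈ 0.0016676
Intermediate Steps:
a(g, w) = -⅓ (a(g, w) = -1 + (⅙)*4 = -1 + ⅔ = -⅓)
k = 300 (k = -2*(15 + 11*(-15)) = -2*(15 - 165) = -2*(-150) = 300)
s(E) = -⅓ + 2*E (s(E) = (-⅓ + E) + E = -⅓ + 2*E)
1/s(k) = 1/(-⅓ + 2*300) = 1/(-⅓ + 600) = 1/(1799/3) = 3/1799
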